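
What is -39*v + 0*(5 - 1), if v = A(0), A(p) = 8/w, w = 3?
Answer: -104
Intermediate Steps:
A(p) = 8/3
v = 8/3 ≈ 2.6667
-39*v + 0*(5 - 1) = -39*8/3 + 0*(5 - 1) = -104 + 0*4 = -104 + 0 = -104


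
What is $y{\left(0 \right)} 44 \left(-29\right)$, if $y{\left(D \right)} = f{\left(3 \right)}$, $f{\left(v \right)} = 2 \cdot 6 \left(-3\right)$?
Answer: $45936$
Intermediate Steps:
$f{\left(v \right)} = -36$ ($f{\left(v \right)} = 12 \left(-3\right) = -36$)
$y{\left(D \right)} = -36$
$y{\left(0 \right)} 44 \left(-29\right) = \left(-36\right) 44 \left(-29\right) = \left(-1584\right) \left(-29\right) = 45936$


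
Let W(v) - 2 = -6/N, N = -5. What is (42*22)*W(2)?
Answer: 14784/5 ≈ 2956.8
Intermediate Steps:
W(v) = 16/5 (W(v) = 2 - 6/(-5) = 2 - 6*(-⅕) = 2 + 6/5 = 16/5)
(42*22)*W(2) = (42*22)*(16/5) = 924*(16/5) = 14784/5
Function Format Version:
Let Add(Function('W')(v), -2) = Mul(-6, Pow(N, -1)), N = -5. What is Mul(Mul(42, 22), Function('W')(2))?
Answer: Rational(14784, 5) ≈ 2956.8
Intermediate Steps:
Function('W')(v) = Rational(16, 5) (Function('W')(v) = Add(2, Mul(-6, Pow(-5, -1))) = Add(2, Mul(-6, Rational(-1, 5))) = Add(2, Rational(6, 5)) = Rational(16, 5))
Mul(Mul(42, 22), Function('W')(2)) = Mul(Mul(42, 22), Rational(16, 5)) = Mul(924, Rational(16, 5)) = Rational(14784, 5)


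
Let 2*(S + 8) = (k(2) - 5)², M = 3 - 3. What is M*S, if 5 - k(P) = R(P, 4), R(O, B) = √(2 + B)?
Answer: 0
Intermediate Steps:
k(P) = 5 - √6 (k(P) = 5 - √(2 + 4) = 5 - √6)
M = 0
S = -5 (S = -8 + ((5 - √6) - 5)²/2 = -8 + (-√6)²/2 = -8 + (½)*6 = -8 + 3 = -5)
M*S = 0*(-5) = 0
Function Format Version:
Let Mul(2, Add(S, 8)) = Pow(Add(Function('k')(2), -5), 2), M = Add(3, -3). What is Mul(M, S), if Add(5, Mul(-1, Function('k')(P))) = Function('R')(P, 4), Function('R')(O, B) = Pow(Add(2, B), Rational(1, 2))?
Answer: 0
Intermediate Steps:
Function('k')(P) = Add(5, Mul(-1, Pow(6, Rational(1, 2)))) (Function('k')(P) = Add(5, Mul(-1, Pow(Add(2, 4), Rational(1, 2)))) = Add(5, Mul(-1, Pow(6, Rational(1, 2)))))
M = 0
S = -5 (S = Add(-8, Mul(Rational(1, 2), Pow(Add(Add(5, Mul(-1, Pow(6, Rational(1, 2)))), -5), 2))) = Add(-8, Mul(Rational(1, 2), Pow(Mul(-1, Pow(6, Rational(1, 2))), 2))) = Add(-8, Mul(Rational(1, 2), 6)) = Add(-8, 3) = -5)
Mul(M, S) = Mul(0, -5) = 0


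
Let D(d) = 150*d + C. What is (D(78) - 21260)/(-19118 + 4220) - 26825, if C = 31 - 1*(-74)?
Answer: -399629395/14898 ≈ -26824.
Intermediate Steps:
C = 105 (C = 31 + 74 = 105)
D(d) = 105 + 150*d (D(d) = 150*d + 105 = 105 + 150*d)
(D(78) - 21260)/(-19118 + 4220) - 26825 = ((105 + 150*78) - 21260)/(-19118 + 4220) - 26825 = ((105 + 11700) - 21260)/(-14898) - 26825 = (11805 - 21260)*(-1/14898) - 26825 = -9455*(-1/14898) - 26825 = 9455/14898 - 26825 = -399629395/14898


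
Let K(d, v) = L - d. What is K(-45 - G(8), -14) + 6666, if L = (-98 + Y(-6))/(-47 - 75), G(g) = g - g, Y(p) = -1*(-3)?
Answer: 818837/122 ≈ 6711.8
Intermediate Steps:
Y(p) = 3
G(g) = 0
L = 95/122 (L = (-98 + 3)/(-47 - 75) = -95/(-122) = -95*(-1/122) = 95/122 ≈ 0.77869)
K(d, v) = 95/122 - d
K(-45 - G(8), -14) + 6666 = (95/122 - (-45 - 1*0)) + 6666 = (95/122 - (-45 + 0)) + 6666 = (95/122 - 1*(-45)) + 6666 = (95/122 + 45) + 6666 = 5585/122 + 6666 = 818837/122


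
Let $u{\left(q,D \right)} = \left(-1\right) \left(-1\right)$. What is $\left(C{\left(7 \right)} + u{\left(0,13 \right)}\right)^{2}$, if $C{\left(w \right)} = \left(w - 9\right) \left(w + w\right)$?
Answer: $729$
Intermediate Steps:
$u{\left(q,D \right)} = 1$
$C{\left(w \right)} = 2 w \left(-9 + w\right)$ ($C{\left(w \right)} = \left(-9 + w\right) 2 w = 2 w \left(-9 + w\right)$)
$\left(C{\left(7 \right)} + u{\left(0,13 \right)}\right)^{2} = \left(2 \cdot 7 \left(-9 + 7\right) + 1\right)^{2} = \left(2 \cdot 7 \left(-2\right) + 1\right)^{2} = \left(-28 + 1\right)^{2} = \left(-27\right)^{2} = 729$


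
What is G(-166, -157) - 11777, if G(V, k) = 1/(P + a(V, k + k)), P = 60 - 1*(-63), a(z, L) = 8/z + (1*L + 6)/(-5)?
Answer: -901988238/76589 ≈ -11777.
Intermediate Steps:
a(z, L) = -6/5 + 8/z - L/5 (a(z, L) = 8/z + (L + 6)*(-⅕) = 8/z + (6 + L)*(-⅕) = 8/z + (-6/5 - L/5) = -6/5 + 8/z - L/5)
P = 123 (P = 60 + 63 = 123)
G(V, k) = 1/(123 + (40 - V*(6 + 2*k))/(5*V)) (G(V, k) = 1/(123 + (40 - V*(6 + (k + k)))/(5*V)) = 1/(123 + (40 - V*(6 + 2*k))/(5*V)))
G(-166, -157) - 11777 = 5*(-166)/(40 + 609*(-166) - 2*(-166)*(-157)) - 11777 = 5*(-166)/(40 - 101094 - 52124) - 11777 = 5*(-166)/(-153178) - 11777 = 5*(-166)*(-1/153178) - 11777 = 415/76589 - 11777 = -901988238/76589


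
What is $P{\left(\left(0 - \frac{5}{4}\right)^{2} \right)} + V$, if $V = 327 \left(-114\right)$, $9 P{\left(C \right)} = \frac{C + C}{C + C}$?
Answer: $- \frac{335501}{9} \approx -37278.0$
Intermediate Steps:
$P{\left(C \right)} = \frac{1}{9}$ ($P{\left(C \right)} = \frac{\left(C + C\right) \frac{1}{C + C}}{9} = \frac{2 C \frac{1}{2 C}}{9} = \frac{1}{9} \cdot 1 = \frac{1}{9}$)
$V = -37278$
$P{\left(\left(0 - \frac{5}{4}\right)^{2} \right)} + V = \frac{1}{9} - 37278 = - \frac{335501}{9}$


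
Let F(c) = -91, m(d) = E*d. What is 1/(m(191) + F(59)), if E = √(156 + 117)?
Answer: 1/109352 + 191*√273/9951032 ≈ 0.00032628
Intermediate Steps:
E = √273 ≈ 16.523
m(d) = d*√273 (m(d) = √273*d = d*√273)
1/(m(191) + F(59)) = 1/(191*√273 - 91) = 1/(-91 + 191*√273)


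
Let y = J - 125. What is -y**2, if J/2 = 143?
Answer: -25921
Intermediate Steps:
J = 286 (J = 2*143 = 286)
y = 161 (y = 286 - 125 = 161)
-y**2 = -1*161**2 = -1*25921 = -25921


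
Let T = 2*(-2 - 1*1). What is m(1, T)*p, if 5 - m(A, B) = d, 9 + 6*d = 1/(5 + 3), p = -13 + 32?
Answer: 5909/48 ≈ 123.10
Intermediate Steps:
p = 19
d = -71/48 (d = -3/2 + 1/(6*(5 + 3)) = -3/2 + (⅙)/8 = -3/2 + (⅙)*(⅛) = -3/2 + 1/48 = -71/48 ≈ -1.4792)
T = -6 (T = 2*(-2 - 1) = 2*(-3) = -6)
m(A, B) = 311/48 (m(A, B) = 5 - 1*(-71/48) = 5 + 71/48 = 311/48)
m(1, T)*p = (311/48)*19 = 5909/48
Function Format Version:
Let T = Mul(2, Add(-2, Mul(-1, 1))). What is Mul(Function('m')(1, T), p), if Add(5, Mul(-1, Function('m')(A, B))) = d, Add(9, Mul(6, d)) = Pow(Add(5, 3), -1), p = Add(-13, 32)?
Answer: Rational(5909, 48) ≈ 123.10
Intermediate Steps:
p = 19
d = Rational(-71, 48) (d = Add(Rational(-3, 2), Mul(Rational(1, 6), Pow(Add(5, 3), -1))) = Add(Rational(-3, 2), Mul(Rational(1, 6), Pow(8, -1))) = Add(Rational(-3, 2), Mul(Rational(1, 6), Rational(1, 8))) = Add(Rational(-3, 2), Rational(1, 48)) = Rational(-71, 48) ≈ -1.4792)
T = -6 (T = Mul(2, Add(-2, -1)) = Mul(2, -3) = -6)
Function('m')(A, B) = Rational(311, 48) (Function('m')(A, B) = Add(5, Mul(-1, Rational(-71, 48))) = Add(5, Rational(71, 48)) = Rational(311, 48))
Mul(Function('m')(1, T), p) = Mul(Rational(311, 48), 19) = Rational(5909, 48)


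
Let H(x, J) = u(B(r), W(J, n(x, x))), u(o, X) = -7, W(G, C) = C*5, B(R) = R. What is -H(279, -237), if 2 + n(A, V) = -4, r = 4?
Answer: 7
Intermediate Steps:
n(A, V) = -6 (n(A, V) = -2 - 4 = -6)
W(G, C) = 5*C
H(x, J) = -7
-H(279, -237) = -1*(-7) = 7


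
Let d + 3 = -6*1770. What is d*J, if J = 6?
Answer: -63738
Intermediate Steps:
d = -10623 (d = -3 - 6*1770 = -3 - 10620 = -10623)
d*J = -10623*6 = -63738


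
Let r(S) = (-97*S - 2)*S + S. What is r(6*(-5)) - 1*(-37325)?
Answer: -49945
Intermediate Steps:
r(S) = S + S*(-2 - 97*S) (r(S) = (-2 - 97*S)*S + S = S*(-2 - 97*S) + S = S + S*(-2 - 97*S))
r(6*(-5)) - 1*(-37325) = -6*(-5)*(1 + 97*(6*(-5))) - 1*(-37325) = -1*(-30)*(1 + 97*(-30)) + 37325 = -1*(-30)*(1 - 2910) + 37325 = -1*(-30)*(-2909) + 37325 = -87270 + 37325 = -49945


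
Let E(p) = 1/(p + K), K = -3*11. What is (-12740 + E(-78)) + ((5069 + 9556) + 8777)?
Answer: 1183481/111 ≈ 10662.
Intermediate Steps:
K = -33
E(p) = 1/(-33 + p) (E(p) = 1/(p - 33) = 1/(-33 + p))
(-12740 + E(-78)) + ((5069 + 9556) + 8777) = (-12740 + 1/(-33 - 78)) + ((5069 + 9556) + 8777) = (-12740 + 1/(-111)) + (14625 + 8777) = (-12740 - 1/111) + 23402 = -1414141/111 + 23402 = 1183481/111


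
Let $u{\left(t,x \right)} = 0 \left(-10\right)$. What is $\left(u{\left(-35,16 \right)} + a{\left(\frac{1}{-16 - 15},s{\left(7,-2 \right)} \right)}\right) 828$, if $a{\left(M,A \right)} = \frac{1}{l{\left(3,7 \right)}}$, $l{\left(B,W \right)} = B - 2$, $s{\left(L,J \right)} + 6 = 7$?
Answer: $828$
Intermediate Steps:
$s{\left(L,J \right)} = 1$ ($s{\left(L,J \right)} = -6 + 7 = 1$)
$u{\left(t,x \right)} = 0$
$l{\left(B,W \right)} = -2 + B$
$a{\left(M,A \right)} = 1$ ($a{\left(M,A \right)} = \frac{1}{-2 + 3} = 1^{-1} = 1$)
$\left(u{\left(-35,16 \right)} + a{\left(\frac{1}{-16 - 15},s{\left(7,-2 \right)} \right)}\right) 828 = \left(0 + 1\right) 828 = 1 \cdot 828 = 828$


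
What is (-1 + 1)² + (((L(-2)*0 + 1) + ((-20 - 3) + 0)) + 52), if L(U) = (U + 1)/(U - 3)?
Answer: 30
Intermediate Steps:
L(U) = (1 + U)/(-3 + U)
(-1 + 1)² + (((L(-2)*0 + 1) + ((-20 - 3) + 0)) + 52) = (-1 + 1)² + (((((1 - 2)/(-3 - 2))*0 + 1) + ((-20 - 3) + 0)) + 52) = 0² + ((((-1/(-5))*0 + 1) + (-23 + 0)) + 52) = 0 + (((-⅕*(-1)*0 + 1) - 23) + 52) = 0 + ((((⅕)*0 + 1) - 23) + 52) = 0 + (((0 + 1) - 23) + 52) = 0 + ((1 - 23) + 52) = 0 + (-22 + 52) = 0 + 30 = 30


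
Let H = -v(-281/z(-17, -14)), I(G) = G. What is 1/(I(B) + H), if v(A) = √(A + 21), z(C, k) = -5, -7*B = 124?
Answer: -2170/28983 + 49*√1930/57966 ≈ -0.037735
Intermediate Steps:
B = -124/7 (B = -⅐*124 = -124/7 ≈ -17.714)
v(A) = √(21 + A)
H = -√1930/5 (H = -√(21 - 281/(-5)) = -√(21 - 281*(-⅕)) = -√(21 + 281/5) = -√(386/5) = -√1930/5 ≈ -8.7863)
1/(I(B) + H) = 1/(-124/7 - √1930/5)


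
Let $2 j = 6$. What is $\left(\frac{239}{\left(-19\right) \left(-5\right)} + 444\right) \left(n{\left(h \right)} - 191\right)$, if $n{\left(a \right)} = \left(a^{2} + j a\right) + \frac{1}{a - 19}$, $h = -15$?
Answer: $- \frac{3181425}{646} \approx -4924.8$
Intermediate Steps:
$j = 3$ ($j = \frac{1}{2} \cdot 6 = 3$)
$n{\left(a \right)} = a^{2} + \frac{1}{-19 + a} + 3 a$ ($n{\left(a \right)} = \left(a^{2} + 3 a\right) + \frac{1}{a - 19} = \left(a^{2} + 3 a\right) + \frac{1}{-19 + a} = a^{2} + \frac{1}{-19 + a} + 3 a$)
$\left(\frac{239}{\left(-19\right) \left(-5\right)} + 444\right) \left(n{\left(h \right)} - 191\right) = \left(\frac{239}{\left(-19\right) \left(-5\right)} + 444\right) \left(\frac{1 + \left(-15\right)^{3} - -855 - 16 \left(-15\right)^{2}}{-19 - 15} - 191\right) = \left(\frac{239}{95} + 444\right) \left(\frac{1 - 3375 + 855 - 3600}{-34} - 191\right) = \left(239 \cdot \frac{1}{95} + 444\right) \left(- \frac{1 - 3375 + 855 - 3600}{34} - 191\right) = \left(\frac{239}{95} + 444\right) \left(\left(- \frac{1}{34}\right) \left(-6119\right) - 191\right) = \frac{42419 \left(\frac{6119}{34} - 191\right)}{95} = \frac{42419}{95} \left(- \frac{375}{34}\right) = - \frac{3181425}{646}$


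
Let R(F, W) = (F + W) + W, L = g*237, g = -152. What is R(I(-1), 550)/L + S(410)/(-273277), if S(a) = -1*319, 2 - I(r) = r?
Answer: -15259625/518133192 ≈ -0.029451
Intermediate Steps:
I(r) = 2 - r
S(a) = -319
L = -36024 (L = -152*237 = -36024)
R(F, W) = F + 2*W
R(I(-1), 550)/L + S(410)/(-273277) = ((2 - 1*(-1)) + 2*550)/(-36024) - 319/(-273277) = ((2 + 1) + 1100)*(-1/36024) - 319*(-1/273277) = (3 + 1100)*(-1/36024) + 319/273277 = 1103*(-1/36024) + 319/273277 = -1103/36024 + 319/273277 = -15259625/518133192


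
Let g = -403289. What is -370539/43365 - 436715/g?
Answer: -43498718932/5829542495 ≈ -7.4618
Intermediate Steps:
-370539/43365 - 436715/g = -370539/43365 - 436715/(-403289) = -370539*1/43365 - 436715*(-1/403289) = -123513/14455 + 436715/403289 = -43498718932/5829542495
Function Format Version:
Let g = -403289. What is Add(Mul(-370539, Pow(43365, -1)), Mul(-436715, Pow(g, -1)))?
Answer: Rational(-43498718932, 5829542495) ≈ -7.4618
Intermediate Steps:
Add(Mul(-370539, Pow(43365, -1)), Mul(-436715, Pow(g, -1))) = Add(Mul(-370539, Pow(43365, -1)), Mul(-436715, Pow(-403289, -1))) = Add(Mul(-370539, Rational(1, 43365)), Mul(-436715, Rational(-1, 403289))) = Add(Rational(-123513, 14455), Rational(436715, 403289)) = Rational(-43498718932, 5829542495)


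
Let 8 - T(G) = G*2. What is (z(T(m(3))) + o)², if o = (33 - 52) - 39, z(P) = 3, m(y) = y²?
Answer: 3025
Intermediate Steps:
T(G) = 8 - 2*G (T(G) = 8 - G*2 = 8 - 2*G)
o = -58 (o = -19 - 39 = -58)
(z(T(m(3))) + o)² = (3 - 58)² = (-55)² = 3025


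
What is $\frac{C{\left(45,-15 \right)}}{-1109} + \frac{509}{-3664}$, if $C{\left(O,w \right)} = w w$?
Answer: $- \frac{1388881}{4063376} \approx -0.3418$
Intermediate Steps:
$C{\left(O,w \right)} = w^{2}$
$\frac{C{\left(45,-15 \right)}}{-1109} + \frac{509}{-3664} = \frac{\left(-15\right)^{2}}{-1109} + \frac{509}{-3664} = 225 \left(- \frac{1}{1109}\right) + 509 \left(- \frac{1}{3664}\right) = - \frac{225}{1109} - \frac{509}{3664} = - \frac{1388881}{4063376}$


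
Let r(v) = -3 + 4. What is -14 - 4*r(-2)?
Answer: -18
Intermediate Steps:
r(v) = 1
-14 - 4*r(-2) = -14 - 4*1 = -14 - 4 = -18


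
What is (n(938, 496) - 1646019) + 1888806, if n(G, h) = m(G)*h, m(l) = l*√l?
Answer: 242787 + 465248*√938 ≈ 1.4492e+7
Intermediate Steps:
m(l) = l^(3/2)
n(G, h) = h*G^(3/2) (n(G, h) = G^(3/2)*h = h*G^(3/2))
(n(938, 496) - 1646019) + 1888806 = (496*938^(3/2) - 1646019) + 1888806 = (496*(938*√938) - 1646019) + 1888806 = (465248*√938 - 1646019) + 1888806 = (-1646019 + 465248*√938) + 1888806 = 242787 + 465248*√938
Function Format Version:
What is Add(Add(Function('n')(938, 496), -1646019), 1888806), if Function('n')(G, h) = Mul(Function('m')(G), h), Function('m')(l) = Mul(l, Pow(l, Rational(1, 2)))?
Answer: Add(242787, Mul(465248, Pow(938, Rational(1, 2)))) ≈ 1.4492e+7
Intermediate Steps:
Function('m')(l) = Pow(l, Rational(3, 2))
Function('n')(G, h) = Mul(h, Pow(G, Rational(3, 2))) (Function('n')(G, h) = Mul(Pow(G, Rational(3, 2)), h) = Mul(h, Pow(G, Rational(3, 2))))
Add(Add(Function('n')(938, 496), -1646019), 1888806) = Add(Add(Mul(496, Pow(938, Rational(3, 2))), -1646019), 1888806) = Add(Add(Mul(496, Mul(938, Pow(938, Rational(1, 2)))), -1646019), 1888806) = Add(Add(Mul(465248, Pow(938, Rational(1, 2))), -1646019), 1888806) = Add(Add(-1646019, Mul(465248, Pow(938, Rational(1, 2)))), 1888806) = Add(242787, Mul(465248, Pow(938, Rational(1, 2))))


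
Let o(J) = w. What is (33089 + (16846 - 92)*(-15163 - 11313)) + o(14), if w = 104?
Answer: -443545711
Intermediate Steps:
o(J) = 104
(33089 + (16846 - 92)*(-15163 - 11313)) + o(14) = (33089 + (16846 - 92)*(-15163 - 11313)) + 104 = (33089 + 16754*(-26476)) + 104 = (33089 - 443578904) + 104 = -443545815 + 104 = -443545711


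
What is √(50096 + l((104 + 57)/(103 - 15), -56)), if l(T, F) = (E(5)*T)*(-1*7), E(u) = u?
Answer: √96861886/44 ≈ 223.68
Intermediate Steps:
l(T, F) = -35*T (l(T, F) = (5*T)*(-1*7) = (5*T)*(-7) = -35*T)
√(50096 + l((104 + 57)/(103 - 15), -56)) = √(50096 - 35*(104 + 57)/(103 - 15)) = √(50096 - 5635/88) = √(4402813/88) = √96861886/44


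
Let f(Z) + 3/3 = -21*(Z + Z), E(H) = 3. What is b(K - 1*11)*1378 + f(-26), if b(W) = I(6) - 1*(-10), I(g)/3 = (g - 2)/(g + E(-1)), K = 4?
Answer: 50125/3 ≈ 16708.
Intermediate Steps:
f(Z) = -1 - 42*Z (f(Z) = -1 - 21*(Z + Z) = -1 - 42*Z)
I(g) = 3*(-2 + g)/(3 + g) (I(g) = 3*((g - 2)/(g + 3)) = 3*((-2 + g)/(3 + g)) = 3*(-2 + g)/(3 + g))
b(W) = 34/3 (b(W) = 3*(-2 + 6)/(3 + 6) - 1*(-10) = 3*4/9 + 10 = 3*(⅑)*4 + 10 = 4/3 + 10 = 34/3)
b(K - 1*11)*1378 + f(-26) = (34/3)*1378 + (-1 - 42*(-26)) = 46852/3 + (-1 + 1092) = 46852/3 + 1091 = 50125/3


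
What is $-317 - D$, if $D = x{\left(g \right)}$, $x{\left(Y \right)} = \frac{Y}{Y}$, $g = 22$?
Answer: $-318$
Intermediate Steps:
$x{\left(Y \right)} = 1$
$D = 1$
$-317 - D = -317 - 1 = -318$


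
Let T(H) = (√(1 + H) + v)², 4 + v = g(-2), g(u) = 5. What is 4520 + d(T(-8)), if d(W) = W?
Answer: 4514 + 2*I*√7 ≈ 4514.0 + 5.2915*I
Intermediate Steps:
v = 1 (v = -4 + 5 = 1)
T(H) = (1 + √(1 + H))² (T(H) = (√(1 + H) + 1)² = (1 + √(1 + H))²)
4520 + d(T(-8)) = 4520 + (1 + √(1 - 8))² = 4520 + (1 + √(-7))² = 4520 + (1 + I*√7)²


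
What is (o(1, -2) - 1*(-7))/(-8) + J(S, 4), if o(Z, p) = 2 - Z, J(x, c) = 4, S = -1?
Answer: 3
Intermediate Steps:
(o(1, -2) - 1*(-7))/(-8) + J(S, 4) = ((2 - 1*1) - 1*(-7))/(-8) + 4 = -((2 - 1) + 7)/8 + 4 = -(1 + 7)/8 + 4 = -⅛*8 + 4 = -1 + 4 = 3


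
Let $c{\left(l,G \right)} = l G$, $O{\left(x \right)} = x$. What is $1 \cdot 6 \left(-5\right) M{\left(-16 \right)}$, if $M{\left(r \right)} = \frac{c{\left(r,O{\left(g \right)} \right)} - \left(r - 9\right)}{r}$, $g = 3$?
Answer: $- \frac{345}{8} \approx -43.125$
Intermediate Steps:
$c{\left(l,G \right)} = G l$
$M{\left(r \right)} = \frac{9 + 2 r}{r}$ ($M{\left(r \right)} = \frac{3 r - \left(r - 9\right)}{r} = \frac{3 r - \left(-9 + r\right)}{r} = \frac{9 + 2 r}{r}$)
$1 \cdot 6 \left(-5\right) M{\left(-16 \right)} = 1 \cdot 6 \left(-5\right) \left(2 + \frac{9}{-16}\right) = 6 \left(-5\right) \left(2 + 9 \left(- \frac{1}{16}\right)\right) = - 30 \left(2 - \frac{9}{16}\right) = \left(-30\right) \frac{23}{16} = - \frac{345}{8}$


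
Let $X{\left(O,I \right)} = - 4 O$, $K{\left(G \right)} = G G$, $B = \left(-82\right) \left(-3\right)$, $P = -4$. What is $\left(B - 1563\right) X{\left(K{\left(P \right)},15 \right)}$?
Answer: $84288$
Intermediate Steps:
$B = 246$
$K{\left(G \right)} = G^{2}$
$\left(B - 1563\right) X{\left(K{\left(P \right)},15 \right)} = \left(246 - 1563\right) \left(- 4 \left(-4\right)^{2}\right) = - 1317 \left(\left(-4\right) 16\right) = \left(-1317\right) \left(-64\right) = 84288$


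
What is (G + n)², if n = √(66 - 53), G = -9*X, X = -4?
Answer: (36 + √13)² ≈ 1568.6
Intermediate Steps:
G = 36 (G = -9*(-4) = -1*(-36) = 36)
n = √13 ≈ 3.6056
(G + n)² = (36 + √13)²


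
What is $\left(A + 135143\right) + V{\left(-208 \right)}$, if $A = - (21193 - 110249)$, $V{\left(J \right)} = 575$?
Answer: $224774$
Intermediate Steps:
$A = 89056$ ($A = - (21193 - 110249) = \left(-1\right) \left(-89056\right) = 89056$)
$\left(A + 135143\right) + V{\left(-208 \right)} = \left(89056 + 135143\right) + 575 = 224199 + 575 = 224774$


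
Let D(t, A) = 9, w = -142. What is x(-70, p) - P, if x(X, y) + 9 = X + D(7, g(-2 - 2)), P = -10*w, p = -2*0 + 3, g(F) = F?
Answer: -1490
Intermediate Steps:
p = 3 (p = 0 + 3 = 3)
P = 1420 (P = -10*(-142) = 1420)
x(X, y) = X (x(X, y) = -9 + (X + 9) = -9 + (9 + X) = X)
x(-70, p) - P = -70 - 1*1420 = -70 - 1420 = -1490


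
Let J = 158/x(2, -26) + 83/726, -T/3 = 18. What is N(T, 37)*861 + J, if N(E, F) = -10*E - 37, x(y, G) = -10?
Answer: 1572034351/3630 ≈ 4.3307e+5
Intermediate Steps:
T = -54 (T = -3*18 = -54)
N(E, F) = -37 - 10*E
J = -56939/3630 (J = 158/(-10) + 83/726 = 158*(-⅒) + 83*(1/726) = -79/5 + 83/726 = -56939/3630 ≈ -15.686)
N(T, 37)*861 + J = (-37 - 10*(-54))*861 - 56939/3630 = (-37 + 540)*861 - 56939/3630 = 503*861 - 56939/3630 = 433083 - 56939/3630 = 1572034351/3630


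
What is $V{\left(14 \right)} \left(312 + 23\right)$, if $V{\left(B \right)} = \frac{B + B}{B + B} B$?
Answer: $4690$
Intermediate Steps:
$V{\left(B \right)} = B$ ($V{\left(B \right)} = \frac{2 B}{2 B} B = 2 B \frac{1}{2 B} B = 1 B = B$)
$V{\left(14 \right)} \left(312 + 23\right) = 14 \left(312 + 23\right) = 14 \cdot 335 = 4690$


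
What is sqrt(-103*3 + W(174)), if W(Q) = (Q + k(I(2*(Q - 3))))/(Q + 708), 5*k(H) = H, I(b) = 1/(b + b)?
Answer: I*sqrt(176982127010)/23940 ≈ 17.573*I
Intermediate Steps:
I(b) = 1/(2*b)
k(H) = H/5
W(Q) = (Q + 1/(10*(-6 + 2*Q)))/(708 + Q) (W(Q) = (Q + (1/(2*((2*(Q - 3)))))/5)/(Q + 708) = (Q + (1/(2*((2*(-3 + Q)))))/5)/(708 + Q) = (Q + (1/(2*(-6 + 2*Q)))/5)/(708 + Q) = (Q + 1/(10*(-6 + 2*Q)))/(708 + Q))
sqrt(-103*3 + W(174)) = sqrt(-103*3 + (1/20 + 174*(-3 + 174))/((-3 + 174)*(708 + 174))) = sqrt(-309 + (1/20 + 174*171)/(171*882)) = sqrt(-309 + (1/171)*(1/882)*(1/20 + 29754)) = sqrt(-309 + (1/171)*(1/882)*(595081/20)) = sqrt(-309 + 595081/3016440) = sqrt(-931484879/3016440) = I*sqrt(176982127010)/23940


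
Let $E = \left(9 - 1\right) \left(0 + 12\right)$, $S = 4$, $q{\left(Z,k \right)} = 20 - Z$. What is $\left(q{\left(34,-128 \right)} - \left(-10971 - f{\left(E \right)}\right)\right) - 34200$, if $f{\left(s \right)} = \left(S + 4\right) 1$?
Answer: $-23235$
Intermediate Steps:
$E = 96$ ($E = 8 \cdot 12 = 96$)
$f{\left(s \right)} = 8$ ($f{\left(s \right)} = \left(4 + 4\right) 1 = 8 \cdot 1 = 8$)
$\left(q{\left(34,-128 \right)} - \left(-10971 - f{\left(E \right)}\right)\right) - 34200 = \left(\left(20 - 34\right) - \left(-10971 - 8\right)\right) - 34200 = \left(-14 - -10979\right) - 34200 = \left(-14 + 10979\right) - 34200 = 10965 - 34200 = -23235$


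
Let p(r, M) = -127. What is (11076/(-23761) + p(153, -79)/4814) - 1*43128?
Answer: -4933272197623/114385454 ≈ -43129.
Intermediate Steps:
(11076/(-23761) + p(153, -79)/4814) - 1*43128 = (11076/(-23761) - 127/4814) - 1*43128 = (11076*(-1/23761) - 127*1/4814) - 43128 = (-11076/23761 - 127/4814) - 43128 = -56337511/114385454 - 43128 = -4933272197623/114385454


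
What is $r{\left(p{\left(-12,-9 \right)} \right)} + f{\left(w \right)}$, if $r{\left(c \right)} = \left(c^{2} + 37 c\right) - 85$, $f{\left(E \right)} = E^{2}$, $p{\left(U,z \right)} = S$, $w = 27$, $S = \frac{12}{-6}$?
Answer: $574$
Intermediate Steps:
$S = -2$ ($S = 12 \left(- \frac{1}{6}\right) = -2$)
$p{\left(U,z \right)} = -2$
$r{\left(c \right)} = -85 + c^{2} + 37 c$
$r{\left(p{\left(-12,-9 \right)} \right)} + f{\left(w \right)} = \left(-85 + \left(-2\right)^{2} + 37 \left(-2\right)\right) + 27^{2} = \left(-85 + 4 - 74\right) + 729 = -155 + 729 = 574$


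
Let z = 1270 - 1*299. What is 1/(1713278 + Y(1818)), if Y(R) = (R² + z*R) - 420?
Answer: 1/6783260 ≈ 1.4742e-7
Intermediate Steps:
z = 971 (z = 1270 - 299 = 971)
Y(R) = -420 + R² + 971*R (Y(R) = (R² + 971*R) - 420 = -420 + R² + 971*R)
1/(1713278 + Y(1818)) = 1/(1713278 + (-420 + 1818² + 971*1818)) = 1/(1713278 + (-420 + 3305124 + 1765278)) = 1/(1713278 + 5069982) = 1/6783260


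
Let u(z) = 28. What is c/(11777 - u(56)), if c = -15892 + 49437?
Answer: 33545/11749 ≈ 2.8551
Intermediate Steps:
c = 33545
c/(11777 - u(56)) = 33545/(11777 - 1*28) = 33545/(11777 - 28) = 33545/11749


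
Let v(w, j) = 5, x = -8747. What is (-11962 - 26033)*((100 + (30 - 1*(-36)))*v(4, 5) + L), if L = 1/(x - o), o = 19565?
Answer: -892842947205/28312 ≈ -3.1536e+7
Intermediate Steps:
L = -1/28312 (L = 1/(-8747 - 1*19565) = 1/(-8747 - 19565) = 1/(-28312) = -1/28312 ≈ -3.5321e-5)
(-11962 - 26033)*((100 + (30 - 1*(-36)))*v(4, 5) + L) = (-11962 - 26033)*((100 + (30 - 1*(-36)))*5 - 1/28312) = -37995*((100 + (30 + 36))*5 - 1/28312) = -37995*((100 + 66)*5 - 1/28312) = -37995*(166*5 - 1/28312) = -37995*(830 - 1/28312) = -37995*23498959/28312 = -892842947205/28312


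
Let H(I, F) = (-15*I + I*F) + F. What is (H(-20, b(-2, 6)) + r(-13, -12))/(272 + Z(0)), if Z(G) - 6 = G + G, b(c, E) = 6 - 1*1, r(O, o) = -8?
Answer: 197/278 ≈ 0.70863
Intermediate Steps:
b(c, E) = 5 (b(c, E) = 6 - 1 = 5)
Z(G) = 6 + 2*G (Z(G) = 6 + (G + G) = 6 + 2*G)
H(I, F) = F - 15*I + F*I (H(I, F) = (-15*I + F*I) + F = F - 15*I + F*I)
(H(-20, b(-2, 6)) + r(-13, -12))/(272 + Z(0)) = ((5 - 15*(-20) + 5*(-20)) - 8)/(272 + (6 + 2*0)) = ((5 + 300 - 100) - 8)/(272 + (6 + 0)) = (205 - 8)/(272 + 6) = 197/278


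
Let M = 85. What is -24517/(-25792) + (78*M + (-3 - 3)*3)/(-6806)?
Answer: -1837001/87770176 ≈ -0.020930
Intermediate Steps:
-24517/(-25792) + (78*M + (-3 - 3)*3)/(-6806) = -24517/(-25792) + (78*85 + (-3 - 3)*3)/(-6806) = -24517*(-1/25792) + (6630 - 6*3)*(-1/6806) = 24517/25792 + (6630 - 18)*(-1/6806) = 24517/25792 + 6612*(-1/6806) = 24517/25792 - 3306/3403 = -1837001/87770176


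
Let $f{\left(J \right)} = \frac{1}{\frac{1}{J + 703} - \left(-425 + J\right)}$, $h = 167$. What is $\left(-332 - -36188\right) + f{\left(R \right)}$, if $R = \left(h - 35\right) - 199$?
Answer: $\frac{11219809164}{312913} \approx 35856.0$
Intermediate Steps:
$R = -67$ ($R = \left(167 - 35\right) - 199 = 132 - 199 = -67$)
$f{\left(J \right)} = \frac{1}{425 + \frac{1}{703 + J} - J}$ ($f{\left(J \right)} = \frac{1}{\frac{1}{703 + J} - \left(-425 + J\right)} = \frac{1}{425 + \frac{1}{703 + J} - J}$)
$\left(-332 - -36188\right) + f{\left(R \right)} = \left(-332 - -36188\right) + \frac{-703 - -67}{-298776 + \left(-67\right)^{2} + 278 \left(-67\right)} = \left(-332 + 36188\right) + \frac{-703 + 67}{-298776 + 4489 - 18626} = 35856 + \frac{1}{-312913} \left(-636\right) = 35856 - - \frac{636}{312913} = 35856 + \frac{636}{312913} = \frac{11219809164}{312913}$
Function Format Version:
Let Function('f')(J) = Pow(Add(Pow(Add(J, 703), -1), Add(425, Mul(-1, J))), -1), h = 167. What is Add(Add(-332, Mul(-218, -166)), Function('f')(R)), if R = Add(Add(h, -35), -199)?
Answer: Rational(11219809164, 312913) ≈ 35856.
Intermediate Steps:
R = -67 (R = Add(Add(167, -35), -199) = Add(132, -199) = -67)
Function('f')(J) = Pow(Add(425, Pow(Add(703, J), -1), Mul(-1, J)), -1) (Function('f')(J) = Pow(Add(Pow(Add(703, J), -1), Add(425, Mul(-1, J))), -1) = Pow(Add(425, Pow(Add(703, J), -1), Mul(-1, J)), -1))
Add(Add(-332, Mul(-218, -166)), Function('f')(R)) = Add(Add(-332, Mul(-218, -166)), Mul(Pow(Add(-298776, Pow(-67, 2), Mul(278, -67)), -1), Add(-703, Mul(-1, -67)))) = Add(Add(-332, 36188), Mul(Pow(Add(-298776, 4489, -18626), -1), Add(-703, 67))) = Add(35856, Mul(Pow(-312913, -1), -636)) = Add(35856, Mul(Rational(-1, 312913), -636)) = Add(35856, Rational(636, 312913)) = Rational(11219809164, 312913)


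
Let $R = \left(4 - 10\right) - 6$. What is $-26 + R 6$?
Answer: $-98$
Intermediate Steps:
$R = -12$ ($R = -6 - 6 = -12$)
$-26 + R 6 = -26 - 72 = -98$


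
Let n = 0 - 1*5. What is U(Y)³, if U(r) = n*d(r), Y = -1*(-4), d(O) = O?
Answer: -8000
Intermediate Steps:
n = -5 (n = 0 - 5 = -5)
Y = 4
U(r) = -5*r
U(Y)³ = (-5*4)³ = (-20)³ = -8000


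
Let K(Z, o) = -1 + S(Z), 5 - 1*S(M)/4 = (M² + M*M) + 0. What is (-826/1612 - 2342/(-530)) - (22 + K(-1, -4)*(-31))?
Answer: 68969591/213590 ≈ 322.91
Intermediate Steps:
S(M) = 20 - 8*M² (S(M) = 20 - 4*((M² + M*M) + 0) = 20 - 4*((M² + M²) + 0) = 20 - 4*(2*M² + 0) = 20 - 8*M²)
K(Z, o) = 19 - 8*Z² (K(Z, o) = -1 + (20 - 8*Z²) = 19 - 8*Z²)
(-826/1612 - 2342/(-530)) - (22 + K(-1, -4)*(-31)) = (-826/1612 - 2342/(-530)) - (22 + (19 - 8*(-1)²)*(-31)) = (-826*1/1612 - 2342*(-1/530)) - (22 + (19 - 8*1)*(-31)) = (-413/806 + 1171/265) - (22 + (19 - 8)*(-31)) = 834381/213590 - (22 + 11*(-31)) = 834381/213590 - (22 - 341) = 834381/213590 - 1*(-319) = 834381/213590 + 319 = 68969591/213590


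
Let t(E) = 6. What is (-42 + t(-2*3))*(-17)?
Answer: 612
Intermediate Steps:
(-42 + t(-2*3))*(-17) = (-42 + 6)*(-17) = -36*(-17) = 612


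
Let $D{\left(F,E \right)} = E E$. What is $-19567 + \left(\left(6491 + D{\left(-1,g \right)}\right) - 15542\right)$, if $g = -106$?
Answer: $-17382$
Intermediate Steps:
$D{\left(F,E \right)} = E^{2}$
$-19567 + \left(\left(6491 + D{\left(-1,g \right)}\right) - 15542\right) = -19567 - \left(9051 - 11236\right) = -19567 + \left(\left(6491 + 11236\right) - 15542\right) = -19567 + \left(17727 - 15542\right) = -19567 + 2185 = -17382$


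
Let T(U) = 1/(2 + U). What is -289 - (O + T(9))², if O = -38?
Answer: -208858/121 ≈ -1726.1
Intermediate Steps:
-289 - (O + T(9))² = -289 - (-38 + 1/(2 + 9))² = -289 - (-38 + 1/11)² = -289 - (-417/11)² = -289 - 1*173889/121 = -289 - 173889/121 = -208858/121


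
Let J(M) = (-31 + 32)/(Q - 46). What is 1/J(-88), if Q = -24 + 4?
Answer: -66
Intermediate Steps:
Q = -20
J(M) = -1/66 (J(M) = (-31 + 32)/(-20 - 46) = 1/(-66) = 1*(-1/66) = -1/66)
1/J(-88) = 1/(-1/66) = -66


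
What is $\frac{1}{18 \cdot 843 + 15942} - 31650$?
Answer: $- \frac{984821399}{31116} \approx -31650.0$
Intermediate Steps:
$\frac{1}{18 \cdot 843 + 15942} - 31650 = \frac{1}{15174 + 15942} - 31650 = \frac{1}{31116} - 31650 = - \frac{984821399}{31116}$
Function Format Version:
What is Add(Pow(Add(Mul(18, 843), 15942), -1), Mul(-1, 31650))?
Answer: Rational(-984821399, 31116) ≈ -31650.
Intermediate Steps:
Add(Pow(Add(Mul(18, 843), 15942), -1), Mul(-1, 31650)) = Add(Pow(Add(15174, 15942), -1), -31650) = Add(Pow(31116, -1), -31650) = Add(Rational(1, 31116), -31650) = Rational(-984821399, 31116)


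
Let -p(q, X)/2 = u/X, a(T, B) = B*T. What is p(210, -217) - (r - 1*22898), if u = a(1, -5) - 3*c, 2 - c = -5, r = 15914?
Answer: 1515476/217 ≈ 6983.8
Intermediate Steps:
c = 7 (c = 2 - 1*(-5) = 2 + 5 = 7)
u = -26 (u = -5*1 - 3*7 = -5 - 21 = -26)
p(q, X) = 52/X (p(q, X) = -(-52)/X = 52/X)
p(210, -217) - (r - 1*22898) = 52/(-217) - (15914 - 1*22898) = 52*(-1/217) - (15914 - 22898) = -52/217 - 1*(-6984) = -52/217 + 6984 = 1515476/217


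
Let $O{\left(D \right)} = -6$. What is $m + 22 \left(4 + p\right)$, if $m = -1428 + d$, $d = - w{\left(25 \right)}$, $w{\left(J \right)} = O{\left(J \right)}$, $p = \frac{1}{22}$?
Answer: $-1333$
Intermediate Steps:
$p = \frac{1}{22} \approx 0.045455$
$w{\left(J \right)} = -6$
$d = 6$ ($d = \left(-1\right) \left(-6\right) = 6$)
$m = -1422$ ($m = -1428 + 6 = -1422$)
$m + 22 \left(4 + p\right) = -1422 + 22 \left(4 + \frac{1}{22}\right) = -1422 + 22 \cdot \frac{89}{22} = -1422 + 89 = -1333$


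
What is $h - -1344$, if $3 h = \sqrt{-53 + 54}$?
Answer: $\frac{4033}{3} \approx 1344.3$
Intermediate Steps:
$h = \frac{1}{3}$ ($h = \frac{\sqrt{-53 + 54}}{3} = \frac{\sqrt{1}}{3} = \frac{1}{3} \cdot 1 = \frac{1}{3} \approx 0.33333$)
$h - -1344 = \frac{1}{3} - -1344 = \frac{1}{3} + 1344 = \frac{4033}{3}$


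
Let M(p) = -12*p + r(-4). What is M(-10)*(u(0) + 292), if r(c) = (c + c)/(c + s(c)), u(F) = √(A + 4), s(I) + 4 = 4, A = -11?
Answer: 35624 + 122*I*√7 ≈ 35624.0 + 322.78*I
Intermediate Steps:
s(I) = 0 (s(I) = -4 + 4 = 0)
u(F) = I*√7 (u(F) = √(-11 + 4) = √(-7) = I*√7)
r(c) = 2 (r(c) = (c + c)/(c + 0) = (2*c)/c = 2)
M(p) = 2 - 12*p (M(p) = -12*p + 2 = 2 - 12*p)
M(-10)*(u(0) + 292) = (2 - 12*(-10))*(I*√7 + 292) = (2 + 120)*(292 + I*√7) = 122*(292 + I*√7) = 35624 + 122*I*√7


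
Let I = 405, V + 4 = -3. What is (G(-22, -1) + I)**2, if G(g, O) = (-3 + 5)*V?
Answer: 152881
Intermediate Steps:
V = -7 (V = -4 - 3 = -7)
G(g, O) = -14 (G(g, O) = (-3 + 5)*(-7) = 2*(-7) = -14)
(G(-22, -1) + I)**2 = (-14 + 405)**2 = 391**2 = 152881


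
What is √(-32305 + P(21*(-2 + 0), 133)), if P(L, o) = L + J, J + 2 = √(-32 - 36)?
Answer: √(-32349 + 2*I*√17) ≈ 0.023 + 179.86*I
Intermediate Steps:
J = -2 + 2*I*√17 (J = -2 + √(-32 - 36) = -2 + √(-68) = -2 + 2*I*√17 ≈ -2.0 + 8.2462*I)
P(L, o) = -2 + L + 2*I*√17 (P(L, o) = L + (-2 + 2*I*√17) = -2 + L + 2*I*√17)
√(-32305 + P(21*(-2 + 0), 133)) = √(-32305 + (-2 + 21*(-2 + 0) + 2*I*√17)) = √(-32305 + (-2 + 21*(-2) + 2*I*√17)) = √(-32305 + (-2 - 42 + 2*I*√17)) = √(-32305 + (-44 + 2*I*√17)) = √(-32349 + 2*I*√17)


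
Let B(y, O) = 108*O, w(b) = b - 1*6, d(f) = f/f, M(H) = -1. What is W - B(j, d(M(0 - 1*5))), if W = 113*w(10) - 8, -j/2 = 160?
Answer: 336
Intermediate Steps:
d(f) = 1
w(b) = -6 + b (w(b) = b - 6 = -6 + b)
j = -320 (j = -2*160 = -320)
W = 444 (W = 113*(-6 + 10) - 8 = 113*4 - 8 = 452 - 8 = 444)
W - B(j, d(M(0 - 1*5))) = 444 - 108 = 336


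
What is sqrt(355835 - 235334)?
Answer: 3*sqrt(13389) ≈ 347.13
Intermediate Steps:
sqrt(355835 - 235334) = sqrt(120501) = 3*sqrt(13389)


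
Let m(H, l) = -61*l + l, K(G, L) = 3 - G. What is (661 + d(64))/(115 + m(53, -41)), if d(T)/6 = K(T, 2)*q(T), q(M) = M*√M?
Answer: -186731/2575 ≈ -72.517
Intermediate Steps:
m(H, l) = -60*l
q(M) = M^(3/2)
d(T) = 6*T^(3/2)*(3 - T) (d(T) = 6*((3 - T)*T^(3/2)) = 6*(T^(3/2)*(3 - T)) = 6*T^(3/2)*(3 - T))
(661 + d(64))/(115 + m(53, -41)) = (661 + 6*64^(3/2)*(3 - 1*64))/(115 - 60*(-41)) = (661 + 6*512*(3 - 64))/(115 + 2460) = (661 + 6*512*(-61))/2575 = (661 - 187392)*(1/2575) = -186731*1/2575 = -186731/2575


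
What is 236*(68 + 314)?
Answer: 90152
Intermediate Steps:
236*(68 + 314) = 236*382 = 90152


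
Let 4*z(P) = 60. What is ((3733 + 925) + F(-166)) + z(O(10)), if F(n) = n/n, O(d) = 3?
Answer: 4674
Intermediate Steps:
F(n) = 1
z(P) = 15 (z(P) = (¼)*60 = 15)
((3733 + 925) + F(-166)) + z(O(10)) = ((3733 + 925) + 1) + 15 = (4658 + 1) + 15 = 4659 + 15 = 4674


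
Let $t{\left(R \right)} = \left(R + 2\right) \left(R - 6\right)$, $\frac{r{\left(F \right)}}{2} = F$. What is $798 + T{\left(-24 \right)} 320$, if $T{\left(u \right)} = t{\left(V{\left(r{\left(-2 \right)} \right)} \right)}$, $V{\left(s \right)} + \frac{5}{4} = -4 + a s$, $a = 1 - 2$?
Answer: $-942$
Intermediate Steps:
$r{\left(F \right)} = 2 F$
$a = -1$ ($a = 1 - 2 = -1$)
$V{\left(s \right)} = - \frac{21}{4} - s$ ($V{\left(s \right)} = - \frac{5}{4} - \left(4 + s\right) = - \frac{21}{4} - s$)
$t{\left(R \right)} = \left(-6 + R\right) \left(2 + R\right)$ ($t{\left(R \right)} = \left(2 + R\right) \left(-6 + R\right) = \left(-6 + R\right) \left(2 + R\right)$)
$T{\left(u \right)} = - \frac{87}{16}$ ($T{\left(u \right)} = -12 + \left(- \frac{21}{4} - 2 \left(-2\right)\right)^{2} - 4 \left(- \frac{21}{4} - 2 \left(-2\right)\right) = -12 + \left(- \frac{21}{4} - -4\right)^{2} - 4 \left(- \frac{21}{4} - -4\right) = -12 + \left(- \frac{21}{4} + 4\right)^{2} - 4 \left(- \frac{21}{4} + 4\right) = -12 + \left(- \frac{5}{4}\right)^{2} - -5 = -12 + \frac{25}{16} + 5 = - \frac{87}{16}$)
$798 + T{\left(-24 \right)} 320 = 798 - 1740 = -942$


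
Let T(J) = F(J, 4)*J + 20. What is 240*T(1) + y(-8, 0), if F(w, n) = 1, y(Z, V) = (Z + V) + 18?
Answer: 5050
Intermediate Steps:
y(Z, V) = 18 + V + Z (y(Z, V) = (V + Z) + 18 = 18 + V + Z)
T(J) = 20 + J (T(J) = 1*J + 20 = J + 20 = 20 + J)
240*T(1) + y(-8, 0) = 240*(20 + 1) + (18 + 0 - 8) = 240*21 + 10 = 5040 + 10 = 5050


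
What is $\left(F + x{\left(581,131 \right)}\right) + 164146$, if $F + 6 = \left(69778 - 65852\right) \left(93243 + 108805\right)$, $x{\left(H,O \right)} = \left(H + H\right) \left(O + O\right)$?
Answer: $793709032$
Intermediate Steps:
$x{\left(H,O \right)} = 4 H O$ ($x{\left(H,O \right)} = 2 H 2 O = 4 H O$)
$F = 793240442$ ($F = -6 + \left(69778 - 65852\right) \left(93243 + 108805\right) = -6 + 3926 \cdot 202048 = -6 + 793240448 = 793240442$)
$\left(F + x{\left(581,131 \right)}\right) + 164146 = \left(793240442 + 4 \cdot 581 \cdot 131\right) + 164146 = \left(793240442 + 304444\right) + 164146 = 793544886 + 164146 = 793709032$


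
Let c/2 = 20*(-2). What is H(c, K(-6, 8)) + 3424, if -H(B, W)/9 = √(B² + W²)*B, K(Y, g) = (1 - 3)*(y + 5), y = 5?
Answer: 3424 + 14400*√17 ≈ 62797.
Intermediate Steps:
K(Y, g) = -20 (K(Y, g) = (1 - 3)*(5 + 5) = -2*10 = -20)
c = -80 (c = 2*(20*(-2)) = 2*(-40) = -80)
H(B, W) = -9*B*√(B² + W²) (H(B, W) = -9*√(B² + W²)*B = -9*B*√(B² + W²))
H(c, K(-6, 8)) + 3424 = -9*(-80)*√((-80)² + (-20)²) + 3424 = -9*(-80)*√(6400 + 400) + 3424 = -9*(-80)*√6800 + 3424 = -9*(-80)*20*√17 + 3424 = 14400*√17 + 3424 = 3424 + 14400*√17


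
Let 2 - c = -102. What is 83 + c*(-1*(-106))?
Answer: 11107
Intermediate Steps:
c = 104 (c = 2 - 1*(-102) = 2 + 102 = 104)
83 + c*(-1*(-106)) = 83 + 104*(-1*(-106)) = 83 + 104*106 = 83 + 11024 = 11107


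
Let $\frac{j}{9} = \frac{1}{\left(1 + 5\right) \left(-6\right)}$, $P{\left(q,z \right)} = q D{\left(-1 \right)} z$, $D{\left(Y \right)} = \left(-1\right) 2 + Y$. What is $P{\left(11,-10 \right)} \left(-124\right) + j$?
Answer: $- \frac{163681}{4} \approx -40920.0$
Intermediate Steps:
$D{\left(Y \right)} = -2 + Y$
$P{\left(q,z \right)} = - 3 q z$ ($P{\left(q,z \right)} = q \left(-2 - 1\right) z = q \left(-3\right) z = - 3 q z$)
$j = - \frac{1}{4}$ ($j = \frac{9}{\left(1 + 5\right) \left(-6\right)} = \frac{9}{6 \left(-6\right)} = \frac{9}{-36} = 9 \left(- \frac{1}{36}\right) = - \frac{1}{4} \approx -0.25$)
$P{\left(11,-10 \right)} \left(-124\right) + j = \left(-3\right) 11 \left(-10\right) \left(-124\right) - \frac{1}{4} = 330 \left(-124\right) - \frac{1}{4} = -40920 - \frac{1}{4} = - \frac{163681}{4}$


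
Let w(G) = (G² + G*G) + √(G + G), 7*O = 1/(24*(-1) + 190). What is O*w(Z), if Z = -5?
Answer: 25/581 + I*√10/1162 ≈ 0.043029 + 0.0027214*I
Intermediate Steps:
O = 1/1162 (O = 1/(7*(24*(-1) + 190)) = 1/(7*(-24 + 190)) = (⅐)/166 = (⅐)*(1/166) = 1/1162 ≈ 0.00086058)
w(G) = 2*G² + √2*√G (w(G) = (G² + G²) + √(2*G) = 2*G² + √2*√G)
O*w(Z) = (2*(-5)² + √2*√(-5))/1162 = (2*25 + √2*(I*√5))/1162 = (50 + I*√10)/1162 = 25/581 + I*√10/1162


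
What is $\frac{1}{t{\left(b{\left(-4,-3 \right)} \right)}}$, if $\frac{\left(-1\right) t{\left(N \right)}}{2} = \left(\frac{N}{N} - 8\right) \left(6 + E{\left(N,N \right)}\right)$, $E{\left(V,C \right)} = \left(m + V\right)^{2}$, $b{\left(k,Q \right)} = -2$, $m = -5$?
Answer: $\frac{1}{770} \approx 0.0012987$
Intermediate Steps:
$E{\left(V,C \right)} = \left(-5 + V\right)^{2}$
$t{\left(N \right)} = 84 + 14 \left(-5 + N\right)^{2}$ ($t{\left(N \right)} = - 2 \left(\frac{N}{N} - 8\right) \left(6 + \left(-5 + N\right)^{2}\right) = - 2 \left(1 - 8\right) \left(6 + \left(-5 + N\right)^{2}\right) = - 2 \left(- 7 \left(6 + \left(-5 + N\right)^{2}\right)\right) = - 2 \left(-42 - 7 \left(-5 + N\right)^{2}\right) = 84 + 14 \left(-5 + N\right)^{2}$)
$\frac{1}{t{\left(b{\left(-4,-3 \right)} \right)}} = \frac{1}{84 + 14 \left(-5 - 2\right)^{2}} = \frac{1}{84 + 14 \left(-7\right)^{2}} = \frac{1}{84 + 14 \cdot 49} = \frac{1}{84 + 686} = \frac{1}{770}$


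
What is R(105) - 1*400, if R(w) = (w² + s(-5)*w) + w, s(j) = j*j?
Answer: 13355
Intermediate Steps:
s(j) = j²
R(w) = w² + 26*w (R(w) = (w² + (-5)²*w) + w = (w² + 25*w) + w = w² + 26*w)
R(105) - 1*400 = 105*(26 + 105) - 1*400 = 105*131 - 400 = 13755 - 400 = 13355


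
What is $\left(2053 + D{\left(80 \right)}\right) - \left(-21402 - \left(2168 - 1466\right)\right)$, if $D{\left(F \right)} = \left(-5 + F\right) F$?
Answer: $30157$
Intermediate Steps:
$D{\left(F \right)} = F \left(-5 + F\right)$
$\left(2053 + D{\left(80 \right)}\right) - \left(-21402 - \left(2168 - 1466\right)\right) = \left(2053 + 80 \left(-5 + 80\right)\right) - \left(-21402 - \left(2168 - 1466\right)\right) = \left(2053 + 80 \cdot 75\right) - \left(-21402 - 702\right) = \left(2053 + 6000\right) - \left(-21402 - 702\right) = 8053 - -22104 = 8053 + 22104 = 30157$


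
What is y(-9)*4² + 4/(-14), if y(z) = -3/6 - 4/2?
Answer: -282/7 ≈ -40.286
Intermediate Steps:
y(z) = -5/2 (y(z) = -3*⅙ - 4*½ = -½ - 2 = -5/2)
y(-9)*4² + 4/(-14) = -5/2*4² + 4/(-14) = -5/2*16 + 4*(-1/14) = -40 - 2/7 = -282/7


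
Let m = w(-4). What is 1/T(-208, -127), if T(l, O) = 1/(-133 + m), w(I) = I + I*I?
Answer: -121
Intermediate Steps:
w(I) = I + I**2
m = 12 (m = -4*(1 - 4) = -4*(-3) = 12)
T(l, O) = -1/121 (T(l, O) = 1/(-133 + 12) = 1/(-121) = -1/121)
1/T(-208, -127) = 1/(-1/121) = -121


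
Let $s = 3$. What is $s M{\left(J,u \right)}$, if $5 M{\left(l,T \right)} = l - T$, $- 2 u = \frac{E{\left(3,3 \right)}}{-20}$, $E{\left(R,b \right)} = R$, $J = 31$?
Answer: $\frac{3711}{200} \approx 18.555$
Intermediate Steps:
$u = \frac{3}{40}$ ($u = - \frac{3 \frac{1}{-20}}{2} = - \frac{3 \left(- \frac{1}{20}\right)}{2} = \left(- \frac{1}{2}\right) \left(- \frac{3}{20}\right) = \frac{3}{40} \approx 0.075$)
$M{\left(l,T \right)} = - \frac{T}{5} + \frac{l}{5}$ ($M{\left(l,T \right)} = \frac{l - T}{5} = - \frac{T}{5} + \frac{l}{5}$)
$s M{\left(J,u \right)} = 3 \left(\left(- \frac{1}{5}\right) \frac{3}{40} + \frac{1}{5} \cdot 31\right) = 3 \left(- \frac{3}{200} + \frac{31}{5}\right) = 3 \cdot \frac{1237}{200} = \frac{3711}{200}$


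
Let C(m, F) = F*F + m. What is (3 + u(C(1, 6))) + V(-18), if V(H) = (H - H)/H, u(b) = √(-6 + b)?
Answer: 3 + √31 ≈ 8.5678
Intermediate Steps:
C(m, F) = m + F² (C(m, F) = F² + m = m + F²)
V(H) = 0 (V(H) = 0/H = 0)
(3 + u(C(1, 6))) + V(-18) = (3 + √(-6 + (1 + 6²))) + 0 = (3 + √(-6 + (1 + 36))) + 0 = (3 + √(-6 + 37)) + 0 = (3 + √31) + 0 = 3 + √31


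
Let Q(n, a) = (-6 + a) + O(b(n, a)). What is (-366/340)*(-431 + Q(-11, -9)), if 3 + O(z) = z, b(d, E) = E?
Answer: 41907/85 ≈ 493.02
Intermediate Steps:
O(z) = -3 + z
Q(n, a) = -9 + 2*a (Q(n, a) = (-6 + a) + (-3 + a) = -9 + 2*a)
(-366/340)*(-431 + Q(-11, -9)) = (-366/340)*(-431 + (-9 + 2*(-9))) = (-366*1/340)*(-431 + (-9 - 18)) = -183*(-431 - 27)/170 = -183/170*(-458) = 41907/85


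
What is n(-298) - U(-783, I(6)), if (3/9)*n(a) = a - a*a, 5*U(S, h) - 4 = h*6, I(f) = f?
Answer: -267314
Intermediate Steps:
U(S, h) = ⅘ + 6*h/5 (U(S, h) = ⅘ + (h*6)/5 = ⅘ + (6*h)/5 = ⅘ + 6*h/5)
n(a) = -3*a² + 3*a (n(a) = 3*(a - a*a) = 3*(a - a²) = -3*a² + 3*a)
n(-298) - U(-783, I(6)) = 3*(-298)*(1 - 1*(-298)) - (⅘ + (6/5)*6) = 3*(-298)*(1 + 298) - (⅘ + 36/5) = 3*(-298)*299 - 1*8 = -267306 - 8 = -267314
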